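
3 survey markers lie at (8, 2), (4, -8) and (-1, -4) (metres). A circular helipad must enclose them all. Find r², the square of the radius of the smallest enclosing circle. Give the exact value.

Call the three points A, B, C in the order given.
Side lengths²: AB² = 116, AC² = 117, BC² = 41.
Since AC² = 117 < 116 + 41 = 157, the triangle is acute, so the smallest enclosing circle is the circumcircle.
Circumcentre = (97/22, -26/11), r² = 15457/484.

15457/484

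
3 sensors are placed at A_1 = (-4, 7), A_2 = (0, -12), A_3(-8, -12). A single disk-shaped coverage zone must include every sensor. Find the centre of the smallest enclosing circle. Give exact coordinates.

(-4, -111/38)

Side lengths²: A_1A_2² = 377, A_1A_3² = 377, A_2A_3² = 64.
Since A_1A_3² = 377 < 377 + 64 = 441, the triangle is acute, so the smallest enclosing circle is the circumcircle.
Circumcentre = (-4, -111/38), r² = 142129/1444.
Centre = (-4, -111/38).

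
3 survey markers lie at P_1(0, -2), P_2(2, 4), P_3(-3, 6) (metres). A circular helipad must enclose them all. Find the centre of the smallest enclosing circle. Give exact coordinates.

(-1.5, 2)

Side lengths²: P_1P_2² = 40, P_1P_3² = 73, P_2P_3² = 29.
Since P_1P_3² = 73 ≥ 40 + 29 = 69, the angle opposite P_1P_3 is not acute, so the smallest enclosing circle has P_1P_3 as diameter.
Centre = midpoint of P_1P_3 = (-1.5, 2), r² = 73/4 = 18.25.
Centre = (-1.5, 2).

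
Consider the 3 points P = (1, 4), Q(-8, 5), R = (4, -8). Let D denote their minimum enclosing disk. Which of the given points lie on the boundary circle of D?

Side lengths²: PQ² = 82, PR² = 153, QR² = 313.
Since QR² = 313 ≥ 153 + 82 = 235, the angle opposite QR is not acute, so the smallest enclosing circle has QR as diameter.
Centre = midpoint of QR = (-2, -1.5), r² = 313/4 = 78.25.
The points at distance exactly r from the centre are Q, R — 2 points.

Q, R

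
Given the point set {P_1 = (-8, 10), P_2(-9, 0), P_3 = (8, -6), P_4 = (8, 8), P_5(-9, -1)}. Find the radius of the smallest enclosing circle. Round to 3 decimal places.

11.314

The minimum enclosing circle of a finite set is fixed by two of the points (as a diameter) or three (as a circumcircle).
The farthest pair is P_1–P_3 with squared distance 512. The circle on this segment as diameter has centre (0, 2) and r² = 512/4 = 128.
Check P_2: distance² to centre = 85 ≤ 128, so it lies inside.
All remaining points lie in this disk, and no smaller disk contains both endpoints, so this is the minimum enclosing circle.
r = √128 ≈ 11.314.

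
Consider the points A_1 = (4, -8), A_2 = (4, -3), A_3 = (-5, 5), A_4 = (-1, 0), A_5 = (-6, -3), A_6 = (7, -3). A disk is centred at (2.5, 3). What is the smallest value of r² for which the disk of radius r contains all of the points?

123.25

The required radius is the distance from (2.5, 3) to the farthest point.
Squared distances: 123.25, 38.25, 60.25, 21.25, 108.25, 56.25.
Maximum is 123.25, attained at A_1.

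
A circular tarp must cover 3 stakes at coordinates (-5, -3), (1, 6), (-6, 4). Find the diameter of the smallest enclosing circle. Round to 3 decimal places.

10.817

Call the three points A, B, C in the order given.
Side lengths²: AB² = 117, AC² = 50, BC² = 53.
Since AB² = 117 ≥ 53 + 50 = 103, the angle opposite AB is not acute, so the smallest enclosing circle has AB as diameter.
Centre = midpoint of AB = (-2, 1.5), r² = 117/4 = 29.25.
Diameter = 2r = 2√(29.25) ≈ 10.817.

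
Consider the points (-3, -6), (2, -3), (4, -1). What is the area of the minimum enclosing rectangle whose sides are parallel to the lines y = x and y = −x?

12

In coordinates u = x + y, v = x − y the rectangle is axis-aligned; the map (x,y)→(u,v) scales areas by 2.
u-values: -9, -1, 3; range = 3 − (-9) = 12.
v-values: 3, 5, 5; range = 5 − 3 = 2.
Area = (12 × 2) / 2 = 12.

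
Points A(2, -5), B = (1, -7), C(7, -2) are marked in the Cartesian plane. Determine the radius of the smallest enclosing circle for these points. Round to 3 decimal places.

Side lengths²: AB² = 5, AC² = 34, BC² = 61.
Since BC² = 61 ≥ 34 + 5 = 39, the angle opposite BC is not acute, so the smallest enclosing circle has BC as diameter.
Centre = midpoint of BC = (4, -4.5), r² = 61/4 = 15.25.
r = √(15.25) ≈ 3.905.

3.905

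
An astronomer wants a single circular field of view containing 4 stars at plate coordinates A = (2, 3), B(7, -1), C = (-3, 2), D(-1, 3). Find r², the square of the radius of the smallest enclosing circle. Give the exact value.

27.25

The farthest pair is B–C with squared distance 109. The circle on this segment as diameter has centre (2, 0.5) and r² = 109/4 = 27.25.
Check A: distance² to centre = 6.25 ≤ 27.25, so it lies inside.
All remaining points lie in this disk, and no smaller disk contains both endpoints, so this is the minimum enclosing circle.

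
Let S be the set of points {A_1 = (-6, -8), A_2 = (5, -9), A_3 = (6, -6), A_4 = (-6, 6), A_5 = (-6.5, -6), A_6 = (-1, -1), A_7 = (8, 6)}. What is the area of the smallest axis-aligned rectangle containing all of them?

217.5

x ranges over [-6.5, 8], width 14.5.
y ranges over [-9, 6], height 15.
Area = 14.5 × 15 = 217.5.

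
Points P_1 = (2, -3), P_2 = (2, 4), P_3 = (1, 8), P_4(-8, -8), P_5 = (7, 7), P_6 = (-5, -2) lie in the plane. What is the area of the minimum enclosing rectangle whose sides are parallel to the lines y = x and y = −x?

180

In coordinates u = x + y, v = x − y the rectangle is axis-aligned; the map (x,y)→(u,v) scales areas by 2.
u-values: -1, 6, 9, -16, 14, -7; range = 14 − (-16) = 30.
v-values: 5, -2, -7, 0, 0, -3; range = 5 − (-7) = 12.
Area = (30 × 12) / 2 = 180.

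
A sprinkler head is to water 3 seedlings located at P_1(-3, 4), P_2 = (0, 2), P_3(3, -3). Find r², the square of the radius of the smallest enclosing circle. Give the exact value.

21.25

Side lengths²: P_1P_2² = 13, P_1P_3² = 85, P_2P_3² = 34.
Since P_1P_3² = 85 ≥ 34 + 13 = 47, the angle opposite P_1P_3 is not acute, so the smallest enclosing circle has P_1P_3 as diameter.
Centre = midpoint of P_1P_3 = (0, 0.5), r² = 85/4 = 21.25.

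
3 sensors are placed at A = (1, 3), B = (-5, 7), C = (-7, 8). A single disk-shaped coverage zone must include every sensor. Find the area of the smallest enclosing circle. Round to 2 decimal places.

Side lengths²: AB² = 52, AC² = 89, BC² = 5.
Since AC² = 89 ≥ 52 + 5 = 57, the angle opposite AC is not acute, so the smallest enclosing circle has AC as diameter.
Centre = midpoint of AC = (-3, 5.5), r² = 89/4 = 22.25.
Area = π·r² = π·22.25 ≈ 69.90.

69.90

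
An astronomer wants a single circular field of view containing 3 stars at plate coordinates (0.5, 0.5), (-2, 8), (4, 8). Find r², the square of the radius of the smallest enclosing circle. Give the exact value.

685/36

Call the three points A, B, C in the order given.
Side lengths²: AB² = 62.5, AC² = 68.5, BC² = 36.
Since AC² = 68.5 < 62.5 + 36 = 98.5, the triangle is acute, so the smallest enclosing circle is the circumcircle.
Circumcentre = (1, 29/6), r² = 685/36.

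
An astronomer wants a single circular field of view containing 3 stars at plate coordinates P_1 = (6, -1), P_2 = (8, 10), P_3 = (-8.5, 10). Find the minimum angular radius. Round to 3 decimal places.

Side lengths²: P_1P_2² = 125, P_1P_3² = 331.25, P_2P_3² = 272.25.
Since P_1P_3² = 331.25 < 272.25 + 125 = 397.25, the triangle is acute, so the smallest enclosing circle is the circumcircle.
Circumcentre = (-0.25, 64/11), r² = 165625/1936.
r = √(165625/1936) ≈ 9.249.

9.249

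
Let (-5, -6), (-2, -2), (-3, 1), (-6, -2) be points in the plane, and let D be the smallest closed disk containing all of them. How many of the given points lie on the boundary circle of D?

2

The farthest pair is (-5, -6)–(-3, 1) with squared distance 53. The circle on this segment as diameter has centre (-4, -2.5) and r² = 53/4 = 13.25.
Check (-2, -2): distance² to centre = 4.25 ≤ 13.25, so it lies inside.
All remaining points lie in this disk, and no smaller disk contains both endpoints, so this is the minimum enclosing circle.
The points at distance exactly r from the centre are (-5, -6), (-3, 1) — 2 points.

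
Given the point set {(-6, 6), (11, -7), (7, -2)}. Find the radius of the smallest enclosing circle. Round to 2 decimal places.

10.70

Call the three points A, B, C in the order given.
Side lengths²: AB² = 458, AC² = 233, BC² = 41.
Since AB² = 458 ≥ 233 + 41 = 274, the angle opposite AB is not acute, so the smallest enclosing circle has AB as diameter.
Centre = midpoint of AB = (2.5, -0.5), r² = 458/4 = 114.5.
r = √(114.5) ≈ 10.70.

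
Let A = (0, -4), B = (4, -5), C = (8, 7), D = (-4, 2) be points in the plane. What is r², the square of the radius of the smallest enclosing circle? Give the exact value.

By Welzl's lemma the MEC is supported by two points (diametrically opposite) or three points (on a circumcircle).
The minimum enclosing circle is determined by three boundary points: B, C, D.
Their circumcentre is (189/62, 123/62) with r² = 95485/1922.
The farthest remaining point A is at distance² 86681/1922 ≤ 95485/1922.

95485/1922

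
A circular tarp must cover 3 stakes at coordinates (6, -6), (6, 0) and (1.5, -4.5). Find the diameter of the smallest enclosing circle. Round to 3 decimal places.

6.708

Call the three points A, B, C in the order given.
Side lengths²: AB² = 36, AC² = 22.5, BC² = 40.5.
Since BC² = 40.5 < 36 + 22.5 = 58.5, the triangle is acute, so the smallest enclosing circle is the circumcircle.
Circumcentre = (4.5, -3), r² = 11.25.
Diameter = 2r = 2√(11.25) ≈ 6.708.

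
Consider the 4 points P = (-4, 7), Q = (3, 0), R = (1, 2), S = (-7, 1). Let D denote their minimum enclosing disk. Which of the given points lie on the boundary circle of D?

By Welzl's lemma the MEC is supported by two points (diametrically opposite) or three points (on a circumcircle).
The minimum enclosing circle is determined by three boundary points: P, Q, S.
Their circumcentre is (-11/6, 13/6) with r² = 505/18.
The farthest remaining point R is at distance² 145/18 ≤ 505/18.
The points at distance exactly r from the centre are P, Q, S — 3 points.

P, Q, S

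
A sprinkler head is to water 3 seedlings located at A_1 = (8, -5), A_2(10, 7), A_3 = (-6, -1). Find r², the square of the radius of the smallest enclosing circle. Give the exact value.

Side lengths²: A_1A_2² = 148, A_1A_3² = 212, A_2A_3² = 320.
Since A_2A_3² = 320 < 212 + 148 = 360, the triangle is acute, so the smallest enclosing circle is the circumcircle.
Circumcentre = (27/11, 23/11), r² = 9805/121.

9805/121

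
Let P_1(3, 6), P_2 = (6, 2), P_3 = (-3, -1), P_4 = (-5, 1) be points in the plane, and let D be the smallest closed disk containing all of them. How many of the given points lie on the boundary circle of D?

The minimum enclosing circle of a finite set is fixed by two of the points (as a diameter) or three (as a circumcircle).
The farthest pair is P_2–P_4 with squared distance 122. The circle on this segment as diameter has centre (0.5, 1.5) and r² = 122/4 = 30.5.
Check P_1: distance² to centre = 26.5 ≤ 30.5, so it lies inside.
All remaining points lie in this disk, and no smaller disk contains both endpoints, so this is the minimum enclosing circle.
The points at distance exactly r from the centre are P_2, P_4 — 2 points.

2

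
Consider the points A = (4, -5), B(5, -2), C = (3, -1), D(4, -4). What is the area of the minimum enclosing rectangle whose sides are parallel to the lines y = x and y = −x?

In coordinates u = x + y, v = x − y the rectangle is axis-aligned; the map (x,y)→(u,v) scales areas by 2.
u-values: -1, 3, 2, 0; range = 3 − (-1) = 4.
v-values: 9, 7, 4, 8; range = 9 − 4 = 5.
Area = (4 × 5) / 2 = 10.

10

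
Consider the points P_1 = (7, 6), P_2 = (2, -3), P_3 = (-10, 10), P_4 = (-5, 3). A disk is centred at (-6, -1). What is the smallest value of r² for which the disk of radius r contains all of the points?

218

The required radius is the distance from (-6, -1) to the farthest point.
Squared distances: 218, 68, 137, 17.
Maximum is 218, attained at P_1.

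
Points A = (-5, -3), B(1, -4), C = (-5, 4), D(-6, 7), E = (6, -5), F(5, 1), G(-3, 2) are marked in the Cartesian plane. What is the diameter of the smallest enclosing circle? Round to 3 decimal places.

A smallest enclosing disk is always determined by at most three of the input points on its boundary.
The farthest pair is D–E with squared distance 288. The circle on this segment as diameter has centre (0, 1) and r² = 288/4 = 72.
Check A: distance² to centre = 41 ≤ 72, so it lies inside.
All remaining points lie in this disk, and no smaller disk contains both endpoints, so this is the minimum enclosing circle.
Diameter = 2r = 2√72 ≈ 16.971.

16.971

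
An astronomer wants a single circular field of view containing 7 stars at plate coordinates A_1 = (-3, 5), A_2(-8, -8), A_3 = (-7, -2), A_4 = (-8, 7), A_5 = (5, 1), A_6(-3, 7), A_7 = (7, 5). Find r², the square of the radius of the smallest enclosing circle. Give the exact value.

45113/450

By Welzl's lemma the MEC is supported by two points (diametrically opposite) or three points (on a circumcircle).
The minimum enclosing circle is determined by three boundary points: A_2, A_4, A_7.
Their circumcentre is (-41/30, -0.5) with r² = 45113/450.
The farthest remaining point A_6 is at distance² 26513/450 ≤ 45113/450.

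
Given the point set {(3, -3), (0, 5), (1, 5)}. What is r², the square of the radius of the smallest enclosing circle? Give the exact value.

Call the three points A, B, C in the order given.
Side lengths²: AB² = 73, AC² = 68, BC² = 1.
Since AB² = 73 ≥ 68 + 1 = 69, the angle opposite AB is not acute, so the smallest enclosing circle has AB as diameter.
Centre = midpoint of AB = (1.5, 1), r² = 73/4 = 18.25.

18.25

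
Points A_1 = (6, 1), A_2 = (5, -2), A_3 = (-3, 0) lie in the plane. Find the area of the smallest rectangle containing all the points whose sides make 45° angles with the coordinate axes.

50

In coordinates u = x + y, v = x − y the rectangle is axis-aligned; the map (x,y)→(u,v) scales areas by 2.
u-values: 7, 3, -3; range = 7 − (-3) = 10.
v-values: 5, 7, -3; range = 7 − (-3) = 10.
Area = (10 × 10) / 2 = 50.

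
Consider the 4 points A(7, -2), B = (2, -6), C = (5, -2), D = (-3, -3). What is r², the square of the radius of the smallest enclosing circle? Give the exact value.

By Welzl's lemma the MEC is supported by two points (diametrically opposite) or three points (on a circumcircle).
The farthest pair is A–D with squared distance 101. The circle on this segment as diameter has centre (2, -2.5) and r² = 101/4 = 25.25.
Check B: distance² to centre = 12.25 ≤ 25.25, so it lies inside.
All remaining points lie in this disk, and no smaller disk contains both endpoints, so this is the minimum enclosing circle.

25.25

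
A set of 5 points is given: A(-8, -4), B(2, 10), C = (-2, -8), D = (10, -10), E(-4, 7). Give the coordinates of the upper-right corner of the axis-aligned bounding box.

(10, 10)

x-range [-8, 10], y-range [-10, 10].
The upper-right corner is (10, 10).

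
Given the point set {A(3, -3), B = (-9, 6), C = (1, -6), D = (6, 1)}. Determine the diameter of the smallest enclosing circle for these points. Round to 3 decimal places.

By Welzl's lemma the MEC is supported by two points (diametrically opposite) or three points (on a circumcircle).
The minimum enclosing circle is determined by three boundary points: B, C, D.
Their circumcentre is (-28/13, 20/13) with r² = 11285/169.
The farthest remaining point A is at distance² 7970/169 ≤ 11285/169.
Diameter = 2r = 2√(11285/169) ≈ 16.343.

16.343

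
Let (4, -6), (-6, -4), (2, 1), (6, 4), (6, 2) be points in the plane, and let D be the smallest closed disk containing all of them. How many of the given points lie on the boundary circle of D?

3

The minimum enclosing circle of a finite set is fixed by two of the points (as a diameter) or three (as a circumcircle).
The farthest pair is (-6, -4)–(6, 4) with squared distance 208. The circle on this segment as diameter has centre (0, 0) and r² = 208/4 = 52.
Check (4, -6): distance² to centre = 52 ≤ 52, so it lies inside.
All remaining points lie in this disk, and no smaller disk contains both endpoints, so this is the minimum enclosing circle.
The points at distance exactly r from the centre are (4, -6), (-6, -4), (6, 4) — 3 points.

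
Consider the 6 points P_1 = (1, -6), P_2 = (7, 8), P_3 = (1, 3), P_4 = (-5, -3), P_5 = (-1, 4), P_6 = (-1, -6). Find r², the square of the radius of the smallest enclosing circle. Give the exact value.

67.28515625

A smallest enclosing disk is always determined by at most three of the input points on its boundary.
The minimum enclosing circle is determined by three boundary points: P_2, P_4, P_6.
Their circumcentre is (1.6875, 1.75) with r² = 67.28515625.
The farthest remaining point P_1 is at distance² 60.53515625 ≤ 67.28515625.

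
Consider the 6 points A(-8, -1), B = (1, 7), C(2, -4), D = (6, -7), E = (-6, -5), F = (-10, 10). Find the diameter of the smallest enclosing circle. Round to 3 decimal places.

The farthest pair is D–F with squared distance 545. The circle on this segment as diameter has centre (-2, 1.5) and r² = 545/4 = 136.25.
Check A: distance² to centre = 42.25 ≤ 136.25, so it lies inside.
All remaining points lie in this disk, and no smaller disk contains both endpoints, so this is the minimum enclosing circle.
Diameter = 2r = 2√(136.25) ≈ 23.345.

23.345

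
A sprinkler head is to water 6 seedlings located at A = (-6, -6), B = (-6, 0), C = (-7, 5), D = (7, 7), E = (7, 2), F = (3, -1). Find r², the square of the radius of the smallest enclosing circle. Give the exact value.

84.5

A smallest enclosing disk is always determined by at most three of the input points on its boundary.
The farthest pair is A–D with squared distance 338. The circle on this segment as diameter has centre (0.5, 0.5) and r² = 338/4 = 84.5.
Check B: distance² to centre = 42.5 ≤ 84.5, so it lies inside.
All remaining points lie in this disk, and no smaller disk contains both endpoints, so this is the minimum enclosing circle.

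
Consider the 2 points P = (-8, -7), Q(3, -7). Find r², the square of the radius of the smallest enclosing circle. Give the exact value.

30.25

The smallest circle enclosing two points has them as diameter endpoints.
Centre = midpoint = (-2.5, -7); r² = |PQ|²/4 = 121/4 = 30.25.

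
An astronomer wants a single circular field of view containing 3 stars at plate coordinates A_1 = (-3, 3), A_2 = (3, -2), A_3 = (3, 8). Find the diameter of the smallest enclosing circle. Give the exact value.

Side lengths²: A_1A_2² = 61, A_1A_3² = 61, A_2A_3² = 100.
Since A_2A_3² = 100 < 61 + 61 = 122, the triangle is acute, so the smallest enclosing circle is the circumcircle.
Circumcentre = (25/12, 3), r² = 3721/144.
Diameter = 2r = 2√(3721/144) = 61/6.

61/6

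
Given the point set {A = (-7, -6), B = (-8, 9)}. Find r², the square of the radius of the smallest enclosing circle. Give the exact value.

56.5

The smallest circle enclosing two points has them as diameter endpoints.
Centre = midpoint = (-7.5, 1.5); r² = |AB|²/4 = 226/4 = 56.5.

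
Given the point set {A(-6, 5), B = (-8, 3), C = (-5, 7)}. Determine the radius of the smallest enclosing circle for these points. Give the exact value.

Side lengths²: AB² = 8, AC² = 5, BC² = 25.
Since BC² = 25 ≥ 8 + 5 = 13, the angle opposite BC is not acute, so the smallest enclosing circle has BC as diameter.
Centre = midpoint of BC = (-6.5, 5), r² = 25/4 = 6.25.
r = √(6.25) = 2.5.

2.5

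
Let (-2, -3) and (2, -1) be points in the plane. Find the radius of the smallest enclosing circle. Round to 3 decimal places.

The smallest circle enclosing two points has them as diameter endpoints.
Centre = midpoint = (0, -2); r² = |(-2, -3)−(2, -1)|²/4 = 20/4 = 5.
r = √5 ≈ 2.236.

2.236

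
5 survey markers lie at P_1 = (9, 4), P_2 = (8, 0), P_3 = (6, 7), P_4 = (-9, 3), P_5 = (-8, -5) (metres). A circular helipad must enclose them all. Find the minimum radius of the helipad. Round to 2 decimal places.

9.64

The minimum enclosing circle of a finite set is fixed by two of the points (as a diameter) or three (as a circumcircle).
The minimum enclosing circle is determined by three boundary points: P_1, P_4, P_5.
Their circumcentre is (11/58, 5/58) with r² = 156325/1682.
The farthest remaining point P_3 is at distance² 137185/1682 ≤ 156325/1682.
r = √(156325/1682) ≈ 9.64.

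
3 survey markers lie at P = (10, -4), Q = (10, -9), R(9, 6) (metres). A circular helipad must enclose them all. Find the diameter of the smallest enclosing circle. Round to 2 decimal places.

15.03

Side lengths²: PQ² = 25, PR² = 101, QR² = 226.
Since QR² = 226 ≥ 101 + 25 = 126, the angle opposite QR is not acute, so the smallest enclosing circle has QR as diameter.
Centre = midpoint of QR = (9.5, -1.5), r² = 226/4 = 56.5.
Diameter = 2r = 2√(56.5) ≈ 15.03.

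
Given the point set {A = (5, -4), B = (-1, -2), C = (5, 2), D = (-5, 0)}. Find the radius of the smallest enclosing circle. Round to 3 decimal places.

A smallest enclosing disk is always determined by at most three of the input points on its boundary.
The minimum enclosing circle is determined by three boundary points: A, C, D.
Their circumcentre is (0.4, -1) with r² = 30.16.
The farthest remaining point B is at distance² 2.96 ≤ 30.16.
r = √(30.16) ≈ 5.492.

5.492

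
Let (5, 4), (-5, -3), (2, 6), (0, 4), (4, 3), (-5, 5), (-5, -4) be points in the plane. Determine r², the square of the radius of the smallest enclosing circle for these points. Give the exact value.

41.41

The minimum enclosing circle of a finite set is fixed by two of the points (as a diameter) or three (as a circumcircle).
The minimum enclosing circle is determined by three boundary points: (5, 4), (-5, 5), (-5, -4).
Their circumcentre is (-0.4, 0.5) with r² = 41.41.
The farthest remaining point (2, 6) is at distance² 36.01 ≤ 41.41.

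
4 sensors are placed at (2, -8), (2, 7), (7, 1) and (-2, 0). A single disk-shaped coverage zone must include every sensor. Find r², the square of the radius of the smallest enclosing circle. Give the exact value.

The farthest pair is (2, -8)–(2, 7) with squared distance 225. The circle on this segment as diameter has centre (2, -0.5) and r² = 225/4 = 56.25.
Check (7, 1): distance² to centre = 27.25 ≤ 56.25, so it lies inside.
All remaining points lie in this disk, and no smaller disk contains both endpoints, so this is the minimum enclosing circle.

56.25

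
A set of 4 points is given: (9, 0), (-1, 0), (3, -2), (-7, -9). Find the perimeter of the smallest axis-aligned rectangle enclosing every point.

50

Width = max x − min x = 9 − (-7) = 16.
Height = max y − min y = 0 − (-9) = 9.
Perimeter = 2(16 + 9) = 50.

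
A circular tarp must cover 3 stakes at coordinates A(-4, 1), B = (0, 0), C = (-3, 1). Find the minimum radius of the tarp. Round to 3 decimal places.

Side lengths²: AB² = 17, AC² = 1, BC² = 10.
Since AB² = 17 ≥ 10 + 1 = 11, the angle opposite AB is not acute, so the smallest enclosing circle has AB as diameter.
Centre = midpoint of AB = (-2, 0.5), r² = 17/4 = 4.25.
r = √(4.25) ≈ 2.062.

2.062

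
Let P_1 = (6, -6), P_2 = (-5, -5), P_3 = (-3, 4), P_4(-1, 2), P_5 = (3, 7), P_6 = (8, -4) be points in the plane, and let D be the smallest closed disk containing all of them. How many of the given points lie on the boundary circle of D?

By Welzl's lemma the MEC is supported by two points (diametrically opposite) or three points (on a circumcircle).
The minimum enclosing circle is determined by three boundary points: P_2, P_5, P_6.
Their circumcentre is (44/37, -17/37) with r² = 80665/1369.
The farthest remaining point P_1 is at distance² 73709/1369 ≤ 80665/1369.
The points at distance exactly r from the centre are P_2, P_5, P_6 — 3 points.

3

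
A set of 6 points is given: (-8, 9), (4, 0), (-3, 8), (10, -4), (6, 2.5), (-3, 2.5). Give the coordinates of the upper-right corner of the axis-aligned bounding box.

(10, 9)

x-range [-8, 10], y-range [-4, 9].
The upper-right corner is (10, 9).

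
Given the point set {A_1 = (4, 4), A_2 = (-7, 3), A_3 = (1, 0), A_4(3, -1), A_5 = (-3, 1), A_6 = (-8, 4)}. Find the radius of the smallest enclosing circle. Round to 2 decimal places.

The minimum enclosing circle is determined by three boundary points: A_1, A_4, A_6.
Their circumcentre is (-2, 2.6) with r² = 37.96.
The farthest remaining point A_2 is at distance² 25.16 ≤ 37.96.
r = √(37.96) ≈ 6.16.

6.16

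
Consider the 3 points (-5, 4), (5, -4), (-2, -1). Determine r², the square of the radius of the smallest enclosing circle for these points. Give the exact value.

Call the three points A, B, C in the order given.
Side lengths²: AB² = 164, AC² = 34, BC² = 58.
Since AB² = 164 ≥ 58 + 34 = 92, the angle opposite AB is not acute, so the smallest enclosing circle has AB as diameter.
Centre = midpoint of AB = (0, 0), r² = 164/4 = 41.

41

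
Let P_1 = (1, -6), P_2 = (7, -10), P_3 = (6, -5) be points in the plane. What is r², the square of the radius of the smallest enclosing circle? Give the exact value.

13

Side lengths²: P_1P_2² = 52, P_1P_3² = 26, P_2P_3² = 26.
Since P_1P_2² = 52 ≥ 26 + 26 = 52, the angle opposite P_1P_2 is not acute, so the smallest enclosing circle has P_1P_2 as diameter.
Centre = midpoint of P_1P_2 = (4, -8), r² = 52/4 = 13.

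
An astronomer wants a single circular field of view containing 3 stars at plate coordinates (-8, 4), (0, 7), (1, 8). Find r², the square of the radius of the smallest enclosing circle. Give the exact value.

24.25

Call the three points A, B, C in the order given.
Side lengths²: AB² = 73, AC² = 97, BC² = 2.
Since AC² = 97 ≥ 73 + 2 = 75, the angle opposite AC is not acute, so the smallest enclosing circle has AC as diameter.
Centre = midpoint of AC = (-3.5, 6), r² = 97/4 = 24.25.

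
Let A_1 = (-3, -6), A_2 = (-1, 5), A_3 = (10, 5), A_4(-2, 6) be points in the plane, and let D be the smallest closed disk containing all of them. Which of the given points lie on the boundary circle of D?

By Welzl's lemma the MEC is supported by two points (diametrically opposite) or three points (on a circumcircle).
The farthest pair is A_1–A_3 with squared distance 290. The circle on this segment as diameter has centre (3.5, -0.5) and r² = 290/4 = 72.5.
Check A_2: distance² to centre = 50.5 ≤ 72.5, so it lies inside.
All remaining points lie in this disk, and no smaller disk contains both endpoints, so this is the minimum enclosing circle.
The points at distance exactly r from the centre are A_1, A_3, A_4 — 3 points.

A_1, A_3, A_4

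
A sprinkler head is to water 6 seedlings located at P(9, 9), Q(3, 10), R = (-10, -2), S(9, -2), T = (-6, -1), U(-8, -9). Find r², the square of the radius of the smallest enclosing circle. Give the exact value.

The minimum enclosing circle of a finite set is fixed by two of the points (as a diameter) or three (as a circumcircle).
The farthest pair is P–U with squared distance 613. The circle on this segment as diameter has centre (0.5, 0) and r² = 613/4 = 153.25.
Check Q: distance² to centre = 106.25 ≤ 153.25, so it lies inside.
All remaining points lie in this disk, and no smaller disk contains both endpoints, so this is the minimum enclosing circle.

153.25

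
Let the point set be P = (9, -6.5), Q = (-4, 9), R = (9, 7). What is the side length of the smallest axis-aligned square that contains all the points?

The bounding box has width 13 and height 15.5.
An axis-aligned square enclosing the set must have side ≥ max(width, height).
So the minimum side is max(13, 15.5) = 15.5.

15.5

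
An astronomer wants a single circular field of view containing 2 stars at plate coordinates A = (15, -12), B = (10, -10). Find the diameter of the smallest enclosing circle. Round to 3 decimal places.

The smallest circle enclosing two points has them as diameter endpoints.
Centre = midpoint = (12.5, -11); r² = |AB|²/4 = 29/4 = 7.25.
Diameter = 2r = 2√(7.25) ≈ 5.385.

5.385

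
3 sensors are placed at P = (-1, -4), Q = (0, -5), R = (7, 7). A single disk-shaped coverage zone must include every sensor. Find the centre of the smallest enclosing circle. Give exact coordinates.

Side lengths²: PQ² = 2, PR² = 185, QR² = 193.
Since QR² = 193 ≥ 185 + 2 = 187, the angle opposite QR is not acute, so the smallest enclosing circle has QR as diameter.
Centre = midpoint of QR = (3.5, 1), r² = 193/4 = 48.25.
Centre = (3.5, 1).

(3.5, 1)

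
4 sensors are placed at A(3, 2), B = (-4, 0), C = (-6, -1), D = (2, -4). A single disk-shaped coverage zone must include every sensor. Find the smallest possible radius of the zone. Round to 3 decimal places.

By Welzl's lemma the MEC is supported by two points (diametrically opposite) or three points (on a circumcircle).
The minimum enclosing circle is determined by three boundary points: A, C, D.
Their circumcentre is (-41/34, -13/34) with r² = 13505/578.
The farthest remaining point B is at distance² 4597/578 ≤ 13505/578.
r = √(13505/578) ≈ 4.834.

4.834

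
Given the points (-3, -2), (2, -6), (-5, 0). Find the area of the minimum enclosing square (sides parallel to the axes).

49

The bounding box has width 7 and height 6.
An axis-aligned square enclosing the set must have side ≥ max(width, height).
So the minimum side is max(7, 6) = 7.
Area = 7² = 49.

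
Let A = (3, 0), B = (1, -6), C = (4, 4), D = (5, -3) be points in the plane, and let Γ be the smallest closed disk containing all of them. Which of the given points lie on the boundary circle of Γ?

The minimum enclosing circle of a finite set is fixed by two of the points (as a diameter) or three (as a circumcircle).
The farthest pair is B–C with squared distance 109. The circle on this segment as diameter has centre (2.5, -1) and r² = 109/4 = 27.25.
Check A: distance² to centre = 1.25 ≤ 27.25, so it lies inside.
All remaining points lie in this disk, and no smaller disk contains both endpoints, so this is the minimum enclosing circle.
The points at distance exactly r from the centre are B, C — 2 points.

B, C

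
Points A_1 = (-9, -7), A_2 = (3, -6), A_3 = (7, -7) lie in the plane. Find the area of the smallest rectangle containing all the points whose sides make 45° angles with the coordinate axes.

In coordinates u = x + y, v = x − y the rectangle is axis-aligned; the map (x,y)→(u,v) scales areas by 2.
u-values: -16, -3, 0; range = 0 − (-16) = 16.
v-values: -2, 9, 14; range = 14 − (-2) = 16.
Area = (16 × 16) / 2 = 128.

128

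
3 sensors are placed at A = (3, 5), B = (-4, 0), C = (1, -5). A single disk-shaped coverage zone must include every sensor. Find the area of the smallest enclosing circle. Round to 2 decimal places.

Side lengths²: AB² = 74, AC² = 104, BC² = 50.
Since AC² = 104 < 74 + 50 = 124, the triangle is acute, so the smallest enclosing circle is the circumcircle.
Circumcentre = (7/6, 1/6), r² = 481/18.
Area = π·r² = π·481/18 ≈ 83.95.

83.95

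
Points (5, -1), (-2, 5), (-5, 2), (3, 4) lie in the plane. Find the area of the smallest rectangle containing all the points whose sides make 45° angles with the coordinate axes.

65

In coordinates u = x + y, v = x − y the rectangle is axis-aligned; the map (x,y)→(u,v) scales areas by 2.
u-values: 4, 3, -3, 7; range = 7 − (-3) = 10.
v-values: 6, -7, -7, -1; range = 6 − (-7) = 13.
Area = (10 × 13) / 2 = 65.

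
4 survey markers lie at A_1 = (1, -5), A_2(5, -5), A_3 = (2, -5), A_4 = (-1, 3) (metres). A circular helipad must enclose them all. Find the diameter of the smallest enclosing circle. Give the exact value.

10

The minimum enclosing circle of a finite set is fixed by two of the points (as a diameter) or three (as a circumcircle).
The farthest pair is A_2–A_4 with squared distance 100. The circle on this segment as diameter has centre (2, -1) and r² = 100/4 = 25.
Check A_1: distance² to centre = 17 ≤ 25, so it lies inside.
All remaining points lie in this disk, and no smaller disk contains both endpoints, so this is the minimum enclosing circle.
Diameter = 2r = 2√25 = 10.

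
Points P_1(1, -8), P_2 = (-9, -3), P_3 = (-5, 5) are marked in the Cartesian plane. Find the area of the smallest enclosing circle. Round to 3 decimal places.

Side lengths²: P_1P_2² = 125, P_1P_3² = 205, P_2P_3² = 80.
Since P_1P_3² = 205 ≥ 125 + 80 = 205, the angle opposite P_1P_3 is not acute, so the smallest enclosing circle has P_1P_3 as diameter.
Centre = midpoint of P_1P_3 = (-2, -1.5), r² = 205/4 = 51.25.
Area = π·r² = π·51.25 ≈ 161.007.

161.007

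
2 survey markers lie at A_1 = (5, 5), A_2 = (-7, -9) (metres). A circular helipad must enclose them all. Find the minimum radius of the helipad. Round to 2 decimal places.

9.22

The smallest circle enclosing two points has them as diameter endpoints.
Centre = midpoint = (-1, -2); r² = |A_1A_2|²/4 = 340/4 = 85.
r = √85 ≈ 9.22.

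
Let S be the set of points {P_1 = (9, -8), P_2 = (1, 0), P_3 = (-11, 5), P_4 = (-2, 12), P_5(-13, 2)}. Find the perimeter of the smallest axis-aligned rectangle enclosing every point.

Width = max x − min x = 9 − (-13) = 22.
Height = max y − min y = 12 − (-8) = 20.
Perimeter = 2(22 + 20) = 84.

84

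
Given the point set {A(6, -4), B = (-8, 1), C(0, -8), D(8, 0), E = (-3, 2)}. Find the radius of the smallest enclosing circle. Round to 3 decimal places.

8.029

By Welzl's lemma the MEC is supported by two points (diametrically opposite) or three points (on a circumcircle).
The minimum enclosing circle is determined by three boundary points: B, C, D.
Their circumcentre is (-1/34, 1/34) with r² = 37265/578.
The farthest remaining point A is at distance² 30397/578 ≤ 37265/578.
r = √(37265/578) ≈ 8.029.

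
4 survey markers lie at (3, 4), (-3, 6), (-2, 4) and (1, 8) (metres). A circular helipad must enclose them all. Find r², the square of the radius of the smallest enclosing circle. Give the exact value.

The farthest pair is (3, 4)–(-3, 6) with squared distance 40. The circle on this segment as diameter has centre (0, 5) and r² = 40/4 = 10.
Check (-2, 4): distance² to centre = 5 ≤ 10, so it lies inside.
All remaining points lie in this disk, and no smaller disk contains both endpoints, so this is the minimum enclosing circle.

10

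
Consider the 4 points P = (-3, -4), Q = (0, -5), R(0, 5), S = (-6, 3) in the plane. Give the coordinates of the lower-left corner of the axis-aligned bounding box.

x-range [-6, 0], y-range [-5, 5].
The lower-left corner is (-6, -5).

(-6, -5)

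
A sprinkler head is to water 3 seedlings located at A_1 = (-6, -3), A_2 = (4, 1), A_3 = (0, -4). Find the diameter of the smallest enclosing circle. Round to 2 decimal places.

Side lengths²: A_1A_2² = 116, A_1A_3² = 37, A_2A_3² = 41.
Since A_1A_2² = 116 ≥ 41 + 37 = 78, the angle opposite A_1A_2 is not acute, so the smallest enclosing circle has A_1A_2 as diameter.
Centre = midpoint of A_1A_2 = (-1, -1), r² = 116/4 = 29.
Diameter = 2r = 2√29 ≈ 10.77.

10.77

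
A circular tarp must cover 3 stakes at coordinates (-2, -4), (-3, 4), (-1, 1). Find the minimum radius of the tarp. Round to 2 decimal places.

4.03

Call the three points A, B, C in the order given.
Side lengths²: AB² = 65, AC² = 26, BC² = 13.
Since AB² = 65 ≥ 26 + 13 = 39, the angle opposite AB is not acute, so the smallest enclosing circle has AB as diameter.
Centre = midpoint of AB = (-2.5, 0), r² = 65/4 = 16.25.
r = √(16.25) ≈ 4.03.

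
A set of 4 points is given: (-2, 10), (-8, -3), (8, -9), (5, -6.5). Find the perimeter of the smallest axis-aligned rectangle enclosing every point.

Width = max x − min x = 8 − (-8) = 16.
Height = max y − min y = 10 − (-9) = 19.
Perimeter = 2(16 + 19) = 70.

70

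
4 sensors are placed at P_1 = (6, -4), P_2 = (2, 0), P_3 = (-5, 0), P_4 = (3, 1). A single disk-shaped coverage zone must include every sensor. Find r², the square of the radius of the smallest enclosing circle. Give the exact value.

By Welzl's lemma the MEC is supported by two points (diametrically opposite) or three points (on a circumcircle).
The farthest pair is P_1–P_3 with squared distance 137. The circle on this segment as diameter has centre (0.5, -2) and r² = 137/4 = 34.25.
Check P_2: distance² to centre = 6.25 ≤ 34.25, so it lies inside.
All remaining points lie in this disk, and no smaller disk contains both endpoints, so this is the minimum enclosing circle.

34.25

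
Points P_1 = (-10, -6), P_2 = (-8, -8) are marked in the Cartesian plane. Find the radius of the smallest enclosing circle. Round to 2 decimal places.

The smallest circle enclosing two points has them as diameter endpoints.
Centre = midpoint = (-9, -7); r² = |P_1P_2|²/4 = 8/4 = 2.
r = √2 ≈ 1.41.

1.41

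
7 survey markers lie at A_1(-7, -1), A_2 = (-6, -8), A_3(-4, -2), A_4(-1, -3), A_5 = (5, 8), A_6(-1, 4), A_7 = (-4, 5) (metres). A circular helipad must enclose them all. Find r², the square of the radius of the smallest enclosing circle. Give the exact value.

94.25

The minimum enclosing circle of a finite set is fixed by two of the points (as a diameter) or three (as a circumcircle).
The farthest pair is A_2–A_5 with squared distance 377. The circle on this segment as diameter has centre (-0.5, 0) and r² = 377/4 = 94.25.
Check A_1: distance² to centre = 43.25 ≤ 94.25, so it lies inside.
All remaining points lie in this disk, and no smaller disk contains both endpoints, so this is the minimum enclosing circle.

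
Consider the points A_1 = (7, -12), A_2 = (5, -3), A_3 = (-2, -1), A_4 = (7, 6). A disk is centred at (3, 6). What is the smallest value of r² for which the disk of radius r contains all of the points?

The required radius is the distance from (3, 6) to the farthest point.
Squared distances: 340, 85, 74, 16.
Maximum is 340, attained at A_1.

340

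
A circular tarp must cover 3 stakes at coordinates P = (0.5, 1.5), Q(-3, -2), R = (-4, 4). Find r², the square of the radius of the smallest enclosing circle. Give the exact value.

1961/196

Side lengths²: PQ² = 24.5, PR² = 26.5, QR² = 37.
Since QR² = 37 < 26.5 + 24.5 = 51, the triangle is acute, so the smallest enclosing circle is the circumcircle.
Circumcentre = (-37/14, 8/7), r² = 1961/196.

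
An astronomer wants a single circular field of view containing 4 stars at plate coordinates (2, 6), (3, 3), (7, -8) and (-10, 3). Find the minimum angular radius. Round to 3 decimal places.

10.124

By Welzl's lemma the MEC is supported by two points (diametrically opposite) or three points (on a circumcircle).
The farthest pair is (7, -8)–(-10, 3) with squared distance 410. The circle on this segment as diameter has centre (-1.5, -2.5) and r² = 410/4 = 102.5.
Check (2, 6): distance² to centre = 84.5 ≤ 102.5, so it lies inside.
All remaining points lie in this disk, and no smaller disk contains both endpoints, so this is the minimum enclosing circle.
r = √(102.5) ≈ 10.124.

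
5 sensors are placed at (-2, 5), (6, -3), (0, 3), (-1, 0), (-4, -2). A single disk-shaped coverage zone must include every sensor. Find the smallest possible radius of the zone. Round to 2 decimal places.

5.75

A smallest enclosing disk is always determined by at most three of the input points on its boundary.
The minimum enclosing circle is determined by three boundary points: (-2, 5), (6, -3), (-4, -2).
Their circumcentre is (23/18, 5/18) with r² = 5353/162.
The farthest remaining point (0, 3) is at distance² 1465/162 ≤ 5353/162.
r = √(5353/162) ≈ 5.75.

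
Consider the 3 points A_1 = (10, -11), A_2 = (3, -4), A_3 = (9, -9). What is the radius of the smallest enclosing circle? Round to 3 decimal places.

Side lengths²: A_1A_2² = 98, A_1A_3² = 5, A_2A_3² = 61.
Since A_1A_2² = 98 ≥ 61 + 5 = 66, the angle opposite A_1A_2 is not acute, so the smallest enclosing circle has A_1A_2 as diameter.
Centre = midpoint of A_1A_2 = (6.5, -7.5), r² = 98/4 = 24.5.
r = √(24.5) ≈ 4.950.

4.950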